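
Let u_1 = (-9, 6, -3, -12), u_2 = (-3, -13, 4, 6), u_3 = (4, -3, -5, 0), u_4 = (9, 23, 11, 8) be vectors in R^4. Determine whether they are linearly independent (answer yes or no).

yes

Form the matrix with these vectors as rows and row reduce.
R2 ← R2 − (1/3)·R1: [0, -15, 5, 10]
R3 ← R3 + (4/9)·R1: [0, -1/3, -19/3, -16/3]
R4 ← R4 + R1: [0, 29, 8, -4]
R3 ← R3 − (1/45)·R2: [0, 0, -58/9, -50/9]
R4 ← R4 + (29/15)·R2: [0, 0, 53/3, 46/3]
R4 ← R4 + (159/58)·R3: [0, 0, 0, 3/29]
4 nonzero rows, so the 4 vectors span a space of dimension 4.
Since 4 = 4, the vectors are linearly independent.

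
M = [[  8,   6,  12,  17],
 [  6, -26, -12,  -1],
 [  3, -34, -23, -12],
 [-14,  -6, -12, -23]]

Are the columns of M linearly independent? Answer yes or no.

Row reduce M to echelon form.
R2 ← R2 − (3/4)·R1: [0, -61/2, -21, -55/4]
R3 ← R3 − (3/8)·R1: [0, -145/4, -55/2, -147/8]
R4 ← R4 + (7/4)·R1: [0, 9/2, 9, 27/4]
R3 ← R3 − (145/122)·R2: [0, 0, -155/61, -124/61]
R4 ← R4 + (9/61)·R2: [0, 0, 360/61, 288/61]
R4 ← R4 + (72/31)·R3: [0, 0, 0, 0]
3 pivots among 4 columns.
Only 3 < 4 pivot columns, so the columns are linearly dependent.

no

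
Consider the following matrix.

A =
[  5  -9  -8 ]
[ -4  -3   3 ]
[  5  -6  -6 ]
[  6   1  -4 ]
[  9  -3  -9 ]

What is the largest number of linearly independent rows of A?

3

Row reduce to echelon form.
R2 ← R2 + (4/5)·R1: [0, -51/5, -17/5]
R3 ← R3 − R1: [0, 3, 2]
R4 ← R4 − (6/5)·R1: [0, 59/5, 28/5]
R5 ← R5 − (9/5)·R1: [0, 66/5, 27/5]
R3 ← R3 + (5/17)·R2: [0, 0, 1]
R4 ← R4 + (59/51)·R2: [0, 0, 5/3]
R5 ← R5 + (22/17)·R2: [0, 0, 1]
R4 ← R4 − (5/3)·R3: [0, 0, 0]
R5 ← R5 − R3: [0, 0, 0]
Echelon form has 3 nonzero rows, so rank(A) = 3.
The rank gives the maximum number of linearly independent rows: 3.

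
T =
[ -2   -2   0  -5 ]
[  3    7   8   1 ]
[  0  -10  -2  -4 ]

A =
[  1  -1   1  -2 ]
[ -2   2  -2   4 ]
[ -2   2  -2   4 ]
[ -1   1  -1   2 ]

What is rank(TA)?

1

First compute TA:
[[  7,  -7,   7, -14],
 [-28,  28, -28,  56],
 [ 28, -28,  28, -56]]
Now row reduce the product.
R2 ← R2 + (4)·R1: [0, 0, 0, 0]
R3 ← R3 − (4)·R1: [0, 0, 0, 0]
1 nonzero row, so rank(TA) = 1.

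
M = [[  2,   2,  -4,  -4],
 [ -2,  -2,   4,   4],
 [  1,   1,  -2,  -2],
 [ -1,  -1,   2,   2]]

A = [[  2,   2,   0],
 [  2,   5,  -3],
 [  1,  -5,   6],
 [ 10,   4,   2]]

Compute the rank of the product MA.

1

First compute MA:
[[-36,  18, -38],
 [ 36, -18,  38],
 [-18,   9, -19],
 [ 18,  -9,  19]]
Now row reduce the product.
R2 ← R2 + R1: [0, 0, 0]
R3 ← R3 − (1/2)·R1: [0, 0, 0]
R4 ← R4 + (1/2)·R1: [0, 0, 0]
1 nonzero row, so rank(MA) = 1.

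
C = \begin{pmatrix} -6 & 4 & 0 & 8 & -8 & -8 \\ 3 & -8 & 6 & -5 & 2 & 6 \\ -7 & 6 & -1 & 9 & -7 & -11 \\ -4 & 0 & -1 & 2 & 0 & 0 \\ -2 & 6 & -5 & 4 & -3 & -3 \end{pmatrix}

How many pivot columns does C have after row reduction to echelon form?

Row reduce to echelon form.
R2 ← R2 + (1/2)·R1: [0, -6, 6, -1, -2, 2]
R3 ← R3 − (7/6)·R1: [0, 4/3, -1, -1/3, 7/3, -5/3]
R4 ← R4 − (2/3)·R1: [0, -8/3, -1, -10/3, 16/3, 16/3]
R5 ← R5 − (1/3)·R1: [0, 14/3, -5, 4/3, -1/3, -1/3]
R3 ← R3 + (2/9)·R2: [0, 0, 1/3, -5/9, 17/9, -11/9]
R4 ← R4 − (4/9)·R2: [0, 0, -11/3, -26/9, 56/9, 40/9]
R5 ← R5 + (7/9)·R2: [0, 0, -1/3, 5/9, -17/9, 11/9]
R4 ← R4 + (11)·R3: [0, 0, 0, -9, 27, -9]
R5 ← R5 + R3: [0, 0, 0, 0, 0, 0]
Echelon form has 4 nonzero rows, so rank(C) = 4.
Each nonzero row contributes one pivot column: 4 pivot columns.

4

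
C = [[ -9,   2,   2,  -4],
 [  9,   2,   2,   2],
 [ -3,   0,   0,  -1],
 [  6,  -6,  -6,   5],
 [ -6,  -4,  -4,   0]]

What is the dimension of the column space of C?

Row reduce to echelon form.
R2 ← R2 + R1: [0, 4, 4, -2]
R3 ← R3 − (1/3)·R1: [0, -2/3, -2/3, 1/3]
R4 ← R4 + (2/3)·R1: [0, -14/3, -14/3, 7/3]
R5 ← R5 − (2/3)·R1: [0, -16/3, -16/3, 8/3]
R3 ← R3 + (1/6)·R2: [0, 0, 0, 0]
R4 ← R4 + (7/6)·R2: [0, 0, 0, 0]
R5 ← R5 + (4/3)·R2: [0, 0, 0, 0]
Echelon form has 2 nonzero rows, so rank(C) = 2.
The column space has dimension equal to the rank: 2.

2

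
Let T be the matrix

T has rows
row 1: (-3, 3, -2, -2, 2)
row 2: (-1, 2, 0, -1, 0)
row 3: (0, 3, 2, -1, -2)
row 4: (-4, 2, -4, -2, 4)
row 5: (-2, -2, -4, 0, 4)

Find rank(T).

2

Row reduce to echelon form.
R2 ← R2 − (1/3)·R1: [0, 1, 2/3, -1/3, -2/3]
R4 ← R4 − (4/3)·R1: [0, -2, -4/3, 2/3, 4/3]
R5 ← R5 − (2/3)·R1: [0, -4, -8/3, 4/3, 8/3]
R3 ← R3 − (3)·R2: [0, 0, 0, 0, 0]
R4 ← R4 + (2)·R2: [0, 0, 0, 0, 0]
R5 ← R5 + (4)·R2: [0, 0, 0, 0, 0]
Echelon form has 2 nonzero rows, so rank(T) = 2.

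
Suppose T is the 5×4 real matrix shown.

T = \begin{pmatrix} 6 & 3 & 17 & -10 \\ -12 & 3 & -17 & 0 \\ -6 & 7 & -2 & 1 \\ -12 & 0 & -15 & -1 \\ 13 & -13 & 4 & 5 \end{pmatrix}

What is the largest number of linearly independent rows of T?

4

Row reduce to echelon form.
R2 ← R2 + (2)·R1: [0, 9, 17, -20]
R3 ← R3 + R1: [0, 10, 15, -9]
R4 ← R4 + (2)·R1: [0, 6, 19, -21]
R5 ← R5 − (13/6)·R1: [0, -39/2, -197/6, 80/3]
R3 ← R3 − (10/9)·R2: [0, 0, -35/9, 119/9]
R4 ← R4 − (2/3)·R2: [0, 0, 23/3, -23/3]
R5 ← R5 + (13/6)·R2: [0, 0, 4, -50/3]
R4 ← R4 + (69/35)·R3: [0, 0, 0, 92/5]
R5 ← R5 + (36/35)·R3: [0, 0, 0, -46/15]
R5 ← R5 + (1/6)·R4: [0, 0, 0, 0]
Echelon form has 4 nonzero rows, so rank(T) = 4.
The rank gives the maximum number of linearly independent rows: 4.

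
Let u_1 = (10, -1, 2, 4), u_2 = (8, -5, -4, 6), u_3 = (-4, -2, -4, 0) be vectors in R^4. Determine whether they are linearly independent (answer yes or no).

Form the matrix with these vectors as rows and row reduce.
R2 ← R2 − (4/5)·R1: [0, -21/5, -28/5, 14/5]
R3 ← R3 + (2/5)·R1: [0, -12/5, -16/5, 8/5]
R3 ← R3 − (4/7)·R2: [0, 0, 0, 0]
2 nonzero rows, so the 3 vectors span a space of dimension 2.
Since 2 < 3, the vectors are linearly dependent.

no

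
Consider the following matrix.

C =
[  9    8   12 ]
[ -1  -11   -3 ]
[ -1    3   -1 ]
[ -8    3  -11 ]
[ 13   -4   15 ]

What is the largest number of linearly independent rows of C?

Row reduce to echelon form.
R2 ← R2 + (1/9)·R1: [0, -91/9, -5/3]
R3 ← R3 + (1/9)·R1: [0, 35/9, 1/3]
R4 ← R4 + (8/9)·R1: [0, 91/9, -1/3]
R5 ← R5 − (13/9)·R1: [0, -140/9, -7/3]
R3 ← R3 + (5/13)·R2: [0, 0, -4/13]
R4 ← R4 + R2: [0, 0, -2]
R5 ← R5 − (20/13)·R2: [0, 0, 3/13]
R4 ← R4 − (13/2)·R3: [0, 0, 0]
R5 ← R5 + (3/4)·R3: [0, 0, 0]
Echelon form has 3 nonzero rows, so rank(C) = 3.
The rank gives the maximum number of linearly independent rows: 3.

3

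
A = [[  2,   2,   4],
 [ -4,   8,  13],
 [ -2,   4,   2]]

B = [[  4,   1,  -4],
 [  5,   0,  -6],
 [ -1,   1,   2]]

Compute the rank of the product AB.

First compute AB:
[[ 14,   6, -12],
 [ 11,   9,  -6],
 [ 10,   0, -12]]
Now row reduce the product.
R2 ← R2 − (11/14)·R1: [0, 30/7, 24/7]
R3 ← R3 − (5/7)·R1: [0, -30/7, -24/7]
R3 ← R3 + R2: [0, 0, 0]
2 nonzero rows, so rank(AB) = 2.

2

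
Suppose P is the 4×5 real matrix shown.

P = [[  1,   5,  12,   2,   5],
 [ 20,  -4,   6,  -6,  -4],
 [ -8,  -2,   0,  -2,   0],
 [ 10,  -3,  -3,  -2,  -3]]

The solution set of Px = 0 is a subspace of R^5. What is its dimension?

1

Row reduce to echelon form.
R2 ← R2 − (20)·R1: [0, -104, -234, -46, -104]
R3 ← R3 + (8)·R1: [0, 38, 96, 14, 40]
R4 ← R4 − (10)·R1: [0, -53, -123, -22, -53]
R3 ← R3 + (19/52)·R2: [0, 0, 21/2, -73/26, 2]
R4 ← R4 − (53/104)·R2: [0, 0, -15/4, 75/52, 0]
R4 ← R4 + (5/14)·R3: [0, 0, 0, 40/91, 5/7]
4 nonzero rows, so rank(P) = 4.
P has 5 columns; by rank–nullity, nullity = 5 − 4 = 1.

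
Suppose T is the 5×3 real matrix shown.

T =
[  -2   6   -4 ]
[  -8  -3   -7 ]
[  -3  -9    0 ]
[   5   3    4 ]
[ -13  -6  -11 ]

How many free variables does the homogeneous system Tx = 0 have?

1

Row reduce to echelon form.
R2 ← R2 − (4)·R1: [0, -27, 9]
R3 ← R3 − (3/2)·R1: [0, -18, 6]
R4 ← R4 + (5/2)·R1: [0, 18, -6]
R5 ← R5 − (13/2)·R1: [0, -45, 15]
R3 ← R3 − (2/3)·R2: [0, 0, 0]
R4 ← R4 + (2/3)·R2: [0, 0, 0]
R5 ← R5 − (5/3)·R2: [0, 0, 0]
2 nonzero rows, so rank(T) = 2.
T has 3 columns; by rank–nullity, nullity = 3 − 2 = 1.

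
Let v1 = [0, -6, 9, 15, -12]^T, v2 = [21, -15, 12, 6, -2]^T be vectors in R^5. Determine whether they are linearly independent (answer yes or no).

yes

Form the matrix with these vectors as rows and row reduce.
Swap R1 ↔ R2
2 nonzero rows, so the 2 vectors span a space of dimension 2.
Since 2 = 2, the vectors are linearly independent.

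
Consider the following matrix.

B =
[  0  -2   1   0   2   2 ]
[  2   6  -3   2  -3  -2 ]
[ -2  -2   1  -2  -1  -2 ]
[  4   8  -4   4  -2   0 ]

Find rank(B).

2

Row reduce to echelon form.
Swap R1 ↔ R2
R3 ← R3 + R1: [0, 4, -2, 0, -4, -4]
R4 ← R4 − (2)·R1: [0, -4, 2, 0, 4, 4]
R3 ← R3 + (2)·R2: [0, 0, 0, 0, 0, 0]
R4 ← R4 − (2)·R2: [0, 0, 0, 0, 0, 0]
Echelon form has 2 nonzero rows, so rank(B) = 2.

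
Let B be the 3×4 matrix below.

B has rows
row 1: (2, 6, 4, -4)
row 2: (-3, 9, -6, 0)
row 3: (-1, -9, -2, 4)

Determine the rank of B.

Row reduce to echelon form.
R2 ← R2 + (3/2)·R1: [0, 18, 0, -6]
R3 ← R3 + (1/2)·R1: [0, -6, 0, 2]
R3 ← R3 + (1/3)·R2: [0, 0, 0, 0]
Echelon form has 2 nonzero rows, so rank(B) = 2.

2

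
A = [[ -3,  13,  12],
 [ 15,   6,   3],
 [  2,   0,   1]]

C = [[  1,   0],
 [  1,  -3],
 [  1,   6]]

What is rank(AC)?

2

First compute AC:
[[ 22,  33],
 [ 24,   0],
 [  3,   6]]
Now row reduce the product.
R2 ← R2 − (12/11)·R1: [0, -36]
R3 ← R3 − (3/22)·R1: [0, 3/2]
R3 ← R3 + (1/24)·R2: [0, 0]
2 nonzero rows, so rank(AC) = 2.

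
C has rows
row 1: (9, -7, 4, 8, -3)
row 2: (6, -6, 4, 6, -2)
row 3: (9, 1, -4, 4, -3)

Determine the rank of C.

2

Row reduce to echelon form.
R2 ← R2 − (2/3)·R1: [0, -4/3, 4/3, 2/3, 0]
R3 ← R3 − R1: [0, 8, -8, -4, 0]
R3 ← R3 + (6)·R2: [0, 0, 0, 0, 0]
Echelon form has 2 nonzero rows, so rank(C) = 2.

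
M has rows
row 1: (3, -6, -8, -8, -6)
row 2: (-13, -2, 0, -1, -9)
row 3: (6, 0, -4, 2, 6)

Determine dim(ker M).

Row reduce to echelon form.
R2 ← R2 + (13/3)·R1: [0, -28, -104/3, -107/3, -35]
R3 ← R3 − (2)·R1: [0, 12, 12, 18, 18]
R3 ← R3 + (3/7)·R2: [0, 0, -20/7, 19/7, 3]
3 nonzero rows, so rank(M) = 3.
M has 5 columns; by rank–nullity, nullity = 5 − 3 = 2.

2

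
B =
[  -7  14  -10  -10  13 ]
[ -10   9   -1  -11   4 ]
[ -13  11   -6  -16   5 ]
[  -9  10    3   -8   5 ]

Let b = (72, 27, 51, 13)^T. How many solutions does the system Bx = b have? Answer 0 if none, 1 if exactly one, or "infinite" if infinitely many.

infinite

Row reduce the augmented matrix [B | b].
R2 ← R2 − (10/7)·R1: [0, -11, 93/7, 23/7, -102/7, -531/7]
R3 ← R3 − (13/7)·R1: [0, -15, 88/7, 18/7, -134/7, -579/7]
R4 ← R4 − (9/7)·R1: [0, -8, 111/7, 34/7, -82/7, -557/7]
R3 ← R3 − (15/11)·R2: [0, 0, -61/11, -21/11, 8/11, 228/11]
R4 ← R4 − (8/11)·R2: [0, 0, 477/77, 190/77, -86/77, -1879/77]
R4 ← R4 + (477/427)·R3: [0, 0, 0, 143/427, -130/427, -533/427]
The echelon form has 4 nonzero rows, and every pivot lies in the first 5 columns, so rank(B) = rank([B|b]) = 4.
The system is consistent.
rank = 4 < 5 unknowns, so there are infinitely many solutions.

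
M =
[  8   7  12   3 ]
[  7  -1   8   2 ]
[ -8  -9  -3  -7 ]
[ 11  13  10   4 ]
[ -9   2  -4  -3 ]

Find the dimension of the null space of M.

0

Row reduce to echelon form.
R2 ← R2 − (7/8)·R1: [0, -57/8, -5/2, -5/8]
R3 ← R3 + R1: [0, -2, 9, -4]
R4 ← R4 − (11/8)·R1: [0, 27/8, -13/2, -1/8]
R5 ← R5 + (9/8)·R1: [0, 79/8, 19/2, 3/8]
R3 ← R3 − (16/57)·R2: [0, 0, 553/57, -218/57]
R4 ← R4 + (9/19)·R2: [0, 0, -146/19, -8/19]
R5 ← R5 + (79/57)·R2: [0, 0, 344/57, -28/57]
R4 ← R4 + (438/553)·R3: [0, 0, 0, -1908/553]
R5 ← R5 − (344/553)·R3: [0, 0, 0, 1044/553]
R5 ← R5 + (29/53)·R4: [0, 0, 0, 0]
4 nonzero rows, so rank(M) = 4.
M has 4 columns; by rank–nullity, nullity = 4 − 4 = 0.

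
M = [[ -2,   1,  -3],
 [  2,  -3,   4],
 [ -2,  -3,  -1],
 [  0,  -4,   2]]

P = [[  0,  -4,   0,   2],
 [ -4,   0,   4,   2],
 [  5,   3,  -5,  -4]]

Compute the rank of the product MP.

2

First compute MP:
[[-19,  -1,  19,  10],
 [ 32,   4, -32, -18],
 [  7,   5,  -7,  -6],
 [ 26,   6, -26, -16]]
Now row reduce the product.
R2 ← R2 + (32/19)·R1: [0, 44/19, 0, -22/19]
R3 ← R3 + (7/19)·R1: [0, 88/19, 0, -44/19]
R4 ← R4 + (26/19)·R1: [0, 88/19, 0, -44/19]
R3 ← R3 − (2)·R2: [0, 0, 0, 0]
R4 ← R4 − (2)·R2: [0, 0, 0, 0]
2 nonzero rows, so rank(MP) = 2.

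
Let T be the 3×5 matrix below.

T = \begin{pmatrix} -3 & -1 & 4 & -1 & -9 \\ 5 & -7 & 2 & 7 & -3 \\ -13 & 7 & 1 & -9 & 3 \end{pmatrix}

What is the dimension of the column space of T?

3

Row reduce to echelon form.
R2 ← R2 + (5/3)·R1: [0, -26/3, 26/3, 16/3, -18]
R3 ← R3 − (13/3)·R1: [0, 34/3, -49/3, -14/3, 42]
R3 ← R3 + (17/13)·R2: [0, 0, -5, 30/13, 240/13]
Echelon form has 3 nonzero rows, so rank(T) = 3.
The column space has dimension equal to the rank: 3.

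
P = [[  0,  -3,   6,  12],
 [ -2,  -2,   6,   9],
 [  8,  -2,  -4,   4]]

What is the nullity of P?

Row reduce to echelon form.
Swap R1 ↔ R2
R3 ← R3 + (4)·R1: [0, -10, 20, 40]
R3 ← R3 − (10/3)·R2: [0, 0, 0, 0]
2 nonzero rows, so rank(P) = 2.
P has 4 columns; by rank–nullity, nullity = 4 − 2 = 2.

2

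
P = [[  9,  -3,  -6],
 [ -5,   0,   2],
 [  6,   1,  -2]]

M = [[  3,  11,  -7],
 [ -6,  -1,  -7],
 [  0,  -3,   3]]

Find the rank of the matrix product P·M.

First compute PM:
[[ 45, 120, -60],
 [-15, -61,  41],
 [ 12,  71, -55]]
Now row reduce the product.
R2 ← R2 + (1/3)·R1: [0, -21, 21]
R3 ← R3 − (4/15)·R1: [0, 39, -39]
R3 ← R3 + (13/7)·R2: [0, 0, 0]
2 nonzero rows, so rank(PM) = 2.

2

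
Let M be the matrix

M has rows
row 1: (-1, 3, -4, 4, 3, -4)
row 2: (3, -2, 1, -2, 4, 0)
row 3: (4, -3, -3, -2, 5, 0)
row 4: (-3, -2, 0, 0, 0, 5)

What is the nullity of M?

2

Row reduce to echelon form.
R2 ← R2 + (3)·R1: [0, 7, -11, 10, 13, -12]
R3 ← R3 + (4)·R1: [0, 9, -19, 14, 17, -16]
R4 ← R4 − (3)·R1: [0, -11, 12, -12, -9, 17]
R3 ← R3 − (9/7)·R2: [0, 0, -34/7, 8/7, 2/7, -4/7]
R4 ← R4 + (11/7)·R2: [0, 0, -37/7, 26/7, 80/7, -13/7]
R4 ← R4 − (37/34)·R3: [0, 0, 0, 42/17, 189/17, -21/17]
4 nonzero rows, so rank(M) = 4.
M has 6 columns; by rank–nullity, nullity = 6 − 4 = 2.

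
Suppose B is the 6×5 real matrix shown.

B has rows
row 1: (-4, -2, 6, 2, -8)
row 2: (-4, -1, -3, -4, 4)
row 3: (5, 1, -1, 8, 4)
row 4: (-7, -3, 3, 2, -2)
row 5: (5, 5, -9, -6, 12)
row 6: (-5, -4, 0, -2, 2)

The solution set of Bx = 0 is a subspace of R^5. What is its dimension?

0

Row reduce to echelon form.
R2 ← R2 − R1: [0, 1, -9, -6, 12]
R3 ← R3 + (5/4)·R1: [0, -3/2, 13/2, 21/2, -6]
R4 ← R4 − (7/4)·R1: [0, 1/2, -15/2, -3/2, 12]
R5 ← R5 + (5/4)·R1: [0, 5/2, -3/2, -7/2, 2]
R6 ← R6 − (5/4)·R1: [0, -3/2, -15/2, -9/2, 12]
R3 ← R3 + (3/2)·R2: [0, 0, -7, 3/2, 12]
R4 ← R4 − (1/2)·R2: [0, 0, -3, 3/2, 6]
R5 ← R5 − (5/2)·R2: [0, 0, 21, 23/2, -28]
R6 ← R6 + (3/2)·R2: [0, 0, -21, -27/2, 30]
R4 ← R4 − (3/7)·R3: [0, 0, 0, 6/7, 6/7]
R5 ← R5 + (3)·R3: [0, 0, 0, 16, 8]
R6 ← R6 − (3)·R3: [0, 0, 0, -18, -6]
R5 ← R5 − (56/3)·R4: [0, 0, 0, 0, -8]
R6 ← R6 + (21)·R4: [0, 0, 0, 0, 12]
R6 ← R6 + (3/2)·R5: [0, 0, 0, 0, 0]
5 nonzero rows, so rank(B) = 5.
B has 5 columns; by rank–nullity, nullity = 5 − 5 = 0.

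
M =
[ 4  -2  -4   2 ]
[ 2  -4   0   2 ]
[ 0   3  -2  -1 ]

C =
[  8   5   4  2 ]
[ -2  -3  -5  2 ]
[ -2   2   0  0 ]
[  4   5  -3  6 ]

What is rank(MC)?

2

First compute MC:
[[ 52,  28,  20,  16],
 [ 32,  32,  22,   8],
 [ -6, -18, -12,   0]]
Now row reduce the product.
R2 ← R2 − (8/13)·R1: [0, 192/13, 126/13, -24/13]
R3 ← R3 + (3/26)·R1: [0, -192/13, -126/13, 24/13]
R3 ← R3 + R2: [0, 0, 0, 0]
2 nonzero rows, so rank(MC) = 2.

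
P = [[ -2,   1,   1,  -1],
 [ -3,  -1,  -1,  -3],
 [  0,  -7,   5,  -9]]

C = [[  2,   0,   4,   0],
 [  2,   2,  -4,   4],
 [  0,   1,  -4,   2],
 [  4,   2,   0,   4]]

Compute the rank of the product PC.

2

First compute PC:
[[ -6,   1, -16,   2],
 [-20,  -9,  -4, -18],
 [-50, -27,   8, -54]]
Now row reduce the product.
R2 ← R2 − (10/3)·R1: [0, -37/3, 148/3, -74/3]
R3 ← R3 − (25/3)·R1: [0, -106/3, 424/3, -212/3]
R3 ← R3 − (106/37)·R2: [0, 0, 0, 0]
2 nonzero rows, so rank(PC) = 2.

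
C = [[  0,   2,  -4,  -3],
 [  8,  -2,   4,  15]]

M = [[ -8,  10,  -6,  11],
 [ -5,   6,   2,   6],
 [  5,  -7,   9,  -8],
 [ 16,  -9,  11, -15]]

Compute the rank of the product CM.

2

First compute CM:
[[-78,  67, -65,  89],
 [206, -95, 149, -181]]
Now row reduce the product.
R2 ← R2 + (103/39)·R1: [0, 3196/39, -68/3, 2108/39]
2 nonzero rows, so rank(CM) = 2.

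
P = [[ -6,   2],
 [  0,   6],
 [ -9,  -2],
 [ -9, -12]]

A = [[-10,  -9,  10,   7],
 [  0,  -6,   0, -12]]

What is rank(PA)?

2

First compute PA:
[[ 60,  42, -60, -66],
 [  0, -36,   0, -72],
 [ 90,  93, -90, -39],
 [ 90, 153, -90,  81]]
Now row reduce the product.
R3 ← R3 − (3/2)·R1: [0, 30, 0, 60]
R4 ← R4 − (3/2)·R1: [0, 90, 0, 180]
R3 ← R3 + (5/6)·R2: [0, 0, 0, 0]
R4 ← R4 + (5/2)·R2: [0, 0, 0, 0]
2 nonzero rows, so rank(PA) = 2.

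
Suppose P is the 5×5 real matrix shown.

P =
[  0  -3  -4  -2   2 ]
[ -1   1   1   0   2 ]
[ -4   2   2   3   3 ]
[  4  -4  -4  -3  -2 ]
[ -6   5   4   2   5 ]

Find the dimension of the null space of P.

Row reduce to echelon form.
Swap R1 ↔ R2
R3 ← R3 − (4)·R1: [0, -2, -2, 3, -5]
R4 ← R4 + (4)·R1: [0, 0, 0, -3, 6]
R5 ← R5 − (6)·R1: [0, -1, -2, 2, -7]
R3 ← R3 − (2/3)·R2: [0, 0, 2/3, 13/3, -19/3]
R5 ← R5 − (1/3)·R2: [0, 0, -2/3, 8/3, -23/3]
R5 ← R5 + R3: [0, 0, 0, 7, -14]
R5 ← R5 + (7/3)·R4: [0, 0, 0, 0, 0]
4 nonzero rows, so rank(P) = 4.
P has 5 columns; by rank–nullity, nullity = 5 − 4 = 1.

1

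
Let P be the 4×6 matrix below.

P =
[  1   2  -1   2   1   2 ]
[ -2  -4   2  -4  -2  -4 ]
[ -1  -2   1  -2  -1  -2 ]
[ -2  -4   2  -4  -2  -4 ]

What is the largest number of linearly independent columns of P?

Row reduce to echelon form.
R2 ← R2 + (2)·R1: [0, 0, 0, 0, 0, 0]
R3 ← R3 + R1: [0, 0, 0, 0, 0, 0]
R4 ← R4 + (2)·R1: [0, 0, 0, 0, 0, 0]
Echelon form has 1 nonzero row, so rank(P) = 1.
The rank gives the maximum number of linearly independent columns: 1.

1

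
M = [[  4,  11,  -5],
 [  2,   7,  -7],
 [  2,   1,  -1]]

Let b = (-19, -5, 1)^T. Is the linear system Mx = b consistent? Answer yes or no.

Row reduce the augmented matrix [M | b].
R2 ← R2 − (1/2)·R1: [0, 3/2, -9/2, 9/2]
R3 ← R3 − (1/2)·R1: [0, -9/2, 3/2, 21/2]
R3 ← R3 + (3)·R2: [0, 0, -12, 24]
The echelon form has 3 nonzero rows, and every pivot lies in the first 3 columns, so rank(M) = rank([M|b]) = 3.
The system is consistent.

yes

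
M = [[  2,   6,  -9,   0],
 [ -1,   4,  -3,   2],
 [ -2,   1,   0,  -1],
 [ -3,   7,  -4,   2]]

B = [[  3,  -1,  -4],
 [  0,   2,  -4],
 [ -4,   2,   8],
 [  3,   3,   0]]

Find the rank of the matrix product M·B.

First compute MB:
[[ 42,  -8, -104],
 [ 15,   9, -36],
 [ -9,   1,   4],
 [ 13,  15, -48]]
Now row reduce the product.
R2 ← R2 − (5/14)·R1: [0, 83/7, 8/7]
R3 ← R3 + (3/14)·R1: [0, -5/7, -128/7]
R4 ← R4 − (13/42)·R1: [0, 367/21, -332/21]
R3 ← R3 + (5/83)·R2: [0, 0, -1512/83]
R4 ← R4 − (367/249)·R2: [0, 0, -1452/83]
R4 ← R4 − (121/126)·R3: [0, 0, 0]
3 nonzero rows, so rank(MB) = 3.

3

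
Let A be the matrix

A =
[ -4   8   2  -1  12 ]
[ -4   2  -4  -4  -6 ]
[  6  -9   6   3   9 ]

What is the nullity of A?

Row reduce to echelon form.
R2 ← R2 − R1: [0, -6, -6, -3, -18]
R3 ← R3 + (3/2)·R1: [0, 3, 9, 3/2, 27]
R3 ← R3 + (1/2)·R2: [0, 0, 6, 0, 18]
3 nonzero rows, so rank(A) = 3.
A has 5 columns; by rank–nullity, nullity = 5 − 3 = 2.

2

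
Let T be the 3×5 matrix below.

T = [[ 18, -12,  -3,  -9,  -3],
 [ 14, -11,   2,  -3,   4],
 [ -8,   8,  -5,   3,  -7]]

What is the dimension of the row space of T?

Row reduce to echelon form.
R2 ← R2 − (7/9)·R1: [0, -5/3, 13/3, 4, 19/3]
R3 ← R3 + (4/9)·R1: [0, 8/3, -19/3, -1, -25/3]
R3 ← R3 + (8/5)·R2: [0, 0, 3/5, 27/5, 9/5]
Echelon form has 3 nonzero rows, so rank(T) = 3.
The row space has dimension equal to the rank: 3.

3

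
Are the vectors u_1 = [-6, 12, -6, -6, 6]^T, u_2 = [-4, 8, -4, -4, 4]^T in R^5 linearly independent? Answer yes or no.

no

Form the matrix with these vectors as rows and row reduce.
R2 ← R2 − (2/3)·R1: [0, 0, 0, 0, 0]
1 nonzero row, so the 2 vectors span a space of dimension 1.
Since 1 < 2, the vectors are linearly dependent.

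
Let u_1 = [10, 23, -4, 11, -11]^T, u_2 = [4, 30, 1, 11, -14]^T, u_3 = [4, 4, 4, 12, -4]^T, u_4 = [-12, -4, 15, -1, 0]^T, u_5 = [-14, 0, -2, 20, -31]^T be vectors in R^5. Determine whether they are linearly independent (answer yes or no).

Form the matrix with these vectors as rows and row reduce.
R2 ← R2 − (2/5)·R1: [0, 104/5, 13/5, 33/5, -48/5]
R3 ← R3 − (2/5)·R1: [0, -26/5, 28/5, 38/5, 2/5]
R4 ← R4 + (6/5)·R1: [0, 118/5, 51/5, 61/5, -66/5]
R5 ← R5 + (7/5)·R1: [0, 161/5, -38/5, 177/5, -232/5]
R3 ← R3 + (1/4)·R2: [0, 0, 25/4, 37/4, -2]
R4 ← R4 − (59/52)·R2: [0, 0, 29/4, 245/52, -30/13]
R5 ← R5 − (161/104)·R2: [0, 0, -93/8, 2619/104, -410/13]
R4 ← R4 − (29/25)·R3: [0, 0, 0, -1956/325, 4/325]
R5 ← R5 + (93/50)·R3: [0, 0, 0, 13776/325, -11459/325]
R5 ← R5 + (1148/163)·R4: [0, 0, 0, 0, -5733/163]
5 nonzero rows, so the 5 vectors span a space of dimension 5.
Since 5 = 5, the vectors are linearly independent.

yes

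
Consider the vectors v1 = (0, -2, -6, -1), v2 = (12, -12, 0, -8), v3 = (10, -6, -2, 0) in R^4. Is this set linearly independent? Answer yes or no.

yes

Form the matrix with these vectors as rows and row reduce.
Swap R1 ↔ R2
R3 ← R3 − (5/6)·R1: [0, 4, -2, 20/3]
R3 ← R3 + (2)·R2: [0, 0, -14, 14/3]
3 nonzero rows, so the 3 vectors span a space of dimension 3.
Since 3 = 3, the vectors are linearly independent.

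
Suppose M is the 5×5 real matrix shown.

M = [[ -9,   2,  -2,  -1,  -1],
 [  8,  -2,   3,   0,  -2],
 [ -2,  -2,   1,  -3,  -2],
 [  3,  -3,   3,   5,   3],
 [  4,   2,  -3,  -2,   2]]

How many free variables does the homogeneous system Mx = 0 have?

Row reduce to echelon form.
R2 ← R2 + (8/9)·R1: [0, -2/9, 11/9, -8/9, -26/9]
R3 ← R3 − (2/9)·R1: [0, -22/9, 13/9, -25/9, -16/9]
R4 ← R4 + (1/3)·R1: [0, -7/3, 7/3, 14/3, 8/3]
R5 ← R5 + (4/9)·R1: [0, 26/9, -35/9, -22/9, 14/9]
R3 ← R3 − (11)·R2: [0, 0, -12, 7, 30]
R4 ← R4 − (21/2)·R2: [0, 0, -21/2, 14, 33]
R5 ← R5 + (13)·R2: [0, 0, 12, -14, -36]
R4 ← R4 − (7/8)·R3: [0, 0, 0, 63/8, 27/4]
R5 ← R5 + R3: [0, 0, 0, -7, -6]
R5 ← R5 + (8/9)·R4: [0, 0, 0, 0, 0]
4 nonzero rows, so rank(M) = 4.
M has 5 columns; by rank–nullity, nullity = 5 − 4 = 1.

1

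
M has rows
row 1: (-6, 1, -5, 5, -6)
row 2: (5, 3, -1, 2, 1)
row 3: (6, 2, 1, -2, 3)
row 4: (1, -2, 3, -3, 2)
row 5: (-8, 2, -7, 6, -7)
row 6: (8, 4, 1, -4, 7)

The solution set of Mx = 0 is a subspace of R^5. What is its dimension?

1

Row reduce to echelon form.
R2 ← R2 + (5/6)·R1: [0, 23/6, -31/6, 37/6, -4]
R3 ← R3 + R1: [0, 3, -4, 3, -3]
R4 ← R4 + (1/6)·R1: [0, -11/6, 13/6, -13/6, 1]
R5 ← R5 − (4/3)·R1: [0, 2/3, -1/3, -2/3, 1]
R6 ← R6 + (4/3)·R1: [0, 16/3, -17/3, 8/3, -1]
R3 ← R3 − (18/23)·R2: [0, 0, 1/23, -42/23, 3/23]
R4 ← R4 + (11/23)·R2: [0, 0, -7/23, 18/23, -21/23]
R5 ← R5 − (4/23)·R2: [0, 0, 13/23, -40/23, 39/23]
R6 ← R6 − (32/23)·R2: [0, 0, 35/23, -136/23, 105/23]
R4 ← R4 + (7)·R3: [0, 0, 0, -12, 0]
R5 ← R5 − (13)·R3: [0, 0, 0, 22, 0]
R6 ← R6 − (35)·R3: [0, 0, 0, 58, 0]
R5 ← R5 + (11/6)·R4: [0, 0, 0, 0, 0]
R6 ← R6 + (29/6)·R4: [0, 0, 0, 0, 0]
4 nonzero rows, so rank(M) = 4.
M has 5 columns; by rank–nullity, nullity = 5 − 4 = 1.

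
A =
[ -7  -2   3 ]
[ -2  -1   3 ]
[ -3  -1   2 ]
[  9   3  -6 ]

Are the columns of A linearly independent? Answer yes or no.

no

Row reduce A to echelon form.
R2 ← R2 − (2/7)·R1: [0, -3/7, 15/7]
R3 ← R3 − (3/7)·R1: [0, -1/7, 5/7]
R4 ← R4 + (9/7)·R1: [0, 3/7, -15/7]
R3 ← R3 − (1/3)·R2: [0, 0, 0]
R4 ← R4 + R2: [0, 0, 0]
2 pivots among 3 columns.
Only 2 < 3 pivot columns, so the columns are linearly dependent.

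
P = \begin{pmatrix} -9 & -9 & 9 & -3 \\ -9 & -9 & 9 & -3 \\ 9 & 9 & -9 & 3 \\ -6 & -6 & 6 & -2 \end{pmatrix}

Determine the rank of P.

Row reduce to echelon form.
R2 ← R2 − R1: [0, 0, 0, 0]
R3 ← R3 + R1: [0, 0, 0, 0]
R4 ← R4 − (2/3)·R1: [0, 0, 0, 0]
Echelon form has 1 nonzero row, so rank(P) = 1.

1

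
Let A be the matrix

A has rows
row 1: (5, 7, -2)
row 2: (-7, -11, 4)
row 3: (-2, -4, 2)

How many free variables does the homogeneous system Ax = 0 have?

Row reduce to echelon form.
R2 ← R2 + (7/5)·R1: [0, -6/5, 6/5]
R3 ← R3 + (2/5)·R1: [0, -6/5, 6/5]
R3 ← R3 − R2: [0, 0, 0]
2 nonzero rows, so rank(A) = 2.
A has 3 columns; by rank–nullity, nullity = 3 − 2 = 1.

1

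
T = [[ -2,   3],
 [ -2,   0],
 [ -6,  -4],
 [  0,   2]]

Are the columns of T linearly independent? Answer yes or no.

yes

Row reduce T to echelon form.
R2 ← R2 − R1: [0, -3]
R3 ← R3 − (3)·R1: [0, -13]
R3 ← R3 − (13/3)·R2: [0, 0]
R4 ← R4 + (2/3)·R2: [0, 0]
2 pivots among 2 columns.
Every column is a pivot column, so the columns are linearly independent.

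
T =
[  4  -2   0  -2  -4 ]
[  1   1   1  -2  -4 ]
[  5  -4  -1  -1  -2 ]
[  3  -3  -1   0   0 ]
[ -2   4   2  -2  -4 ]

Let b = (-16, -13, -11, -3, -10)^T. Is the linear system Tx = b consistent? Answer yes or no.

Row reduce the augmented matrix [T | b].
R2 ← R2 − (1/4)·R1: [0, 3/2, 1, -3/2, -3, -9]
R3 ← R3 − (5/4)·R1: [0, -3/2, -1, 3/2, 3, 9]
R4 ← R4 − (3/4)·R1: [0, -3/2, -1, 3/2, 3, 9]
R5 ← R5 + (1/2)·R1: [0, 3, 2, -3, -6, -18]
R3 ← R3 + R2: [0, 0, 0, 0, 0, 0]
R4 ← R4 + R2: [0, 0, 0, 0, 0, 0]
R5 ← R5 − (2)·R2: [0, 0, 0, 0, 0, 0]
The echelon form has 2 nonzero rows, and every pivot lies in the first 5 columns, so rank(T) = rank([T|b]) = 2.
The system is consistent.

yes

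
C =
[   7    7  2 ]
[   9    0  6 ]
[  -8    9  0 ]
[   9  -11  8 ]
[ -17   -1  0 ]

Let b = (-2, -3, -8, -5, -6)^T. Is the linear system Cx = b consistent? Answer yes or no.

Row reduce the augmented matrix [C | b].
R2 ← R2 − (9/7)·R1: [0, -9, 24/7, -3/7]
R3 ← R3 + (8/7)·R1: [0, 17, 16/7, -72/7]
R4 ← R4 − (9/7)·R1: [0, -20, 38/7, -17/7]
R5 ← R5 + (17/7)·R1: [0, 16, 34/7, -76/7]
R3 ← R3 + (17/9)·R2: [0, 0, 184/21, -233/21]
R4 ← R4 − (20/9)·R2: [0, 0, -46/21, -31/21]
R5 ← R5 + (16/9)·R2: [0, 0, 230/21, -244/21]
R4 ← R4 + (1/4)·R3: [0, 0, 0, -17/4]
R5 ← R5 − (5/4)·R3: [0, 0, 0, 9/4]
R5 ← R5 + (9/17)·R4: [0, 0, 0, 0]
The echelon form has 4 nonzero rows; the last pivot sits in the augmented column, so rank(C) = 3 but rank([C|b]) = 4.
Since the ranks differ, the system is inconsistent.

no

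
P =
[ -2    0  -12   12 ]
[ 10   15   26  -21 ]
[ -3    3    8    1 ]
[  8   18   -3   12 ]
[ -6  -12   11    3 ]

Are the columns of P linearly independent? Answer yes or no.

Row reduce P to echelon form.
R2 ← R2 + (5)·R1: [0, 15, -34, 39]
R3 ← R3 − (3/2)·R1: [0, 3, 26, -17]
R4 ← R4 + (4)·R1: [0, 18, -51, 60]
R5 ← R5 − (3)·R1: [0, -12, 47, -33]
R3 ← R3 − (1/5)·R2: [0, 0, 164/5, -124/5]
R4 ← R4 − (6/5)·R2: [0, 0, -51/5, 66/5]
R5 ← R5 + (4/5)·R2: [0, 0, 99/5, -9/5]
R4 ← R4 + (51/164)·R3: [0, 0, 0, 225/41]
R5 ← R5 − (99/164)·R3: [0, 0, 0, 540/41]
R5 ← R5 − (12/5)·R4: [0, 0, 0, 0]
4 pivots among 4 columns.
Every column is a pivot column, so the columns are linearly independent.

yes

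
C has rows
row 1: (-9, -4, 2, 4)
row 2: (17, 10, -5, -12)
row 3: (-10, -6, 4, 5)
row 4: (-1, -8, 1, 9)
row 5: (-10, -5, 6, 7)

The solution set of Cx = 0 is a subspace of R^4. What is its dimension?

0

Row reduce to echelon form.
R2 ← R2 + (17/9)·R1: [0, 22/9, -11/9, -40/9]
R3 ← R3 − (10/9)·R1: [0, -14/9, 16/9, 5/9]
R4 ← R4 − (1/9)·R1: [0, -68/9, 7/9, 77/9]
R5 ← R5 − (10/9)·R1: [0, -5/9, 34/9, 23/9]
R3 ← R3 + (7/11)·R2: [0, 0, 1, -25/11]
R4 ← R4 + (34/11)·R2: [0, 0, -3, -57/11]
R5 ← R5 + (5/22)·R2: [0, 0, 7/2, 17/11]
R4 ← R4 + (3)·R3: [0, 0, 0, -12]
R5 ← R5 − (7/2)·R3: [0, 0, 0, 19/2]
R5 ← R5 + (19/24)·R4: [0, 0, 0, 0]
4 nonzero rows, so rank(C) = 4.
C has 4 columns; by rank–nullity, nullity = 4 − 4 = 0.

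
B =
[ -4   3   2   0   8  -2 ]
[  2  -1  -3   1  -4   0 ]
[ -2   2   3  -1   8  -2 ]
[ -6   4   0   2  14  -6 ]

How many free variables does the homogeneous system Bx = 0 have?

2

Row reduce to echelon form.
R2 ← R2 + (1/2)·R1: [0, 1/2, -2, 1, 0, -1]
R3 ← R3 − (1/2)·R1: [0, 1/2, 2, -1, 4, -1]
R4 ← R4 − (3/2)·R1: [0, -1/2, -3, 2, 2, -3]
R3 ← R3 − R2: [0, 0, 4, -2, 4, 0]
R4 ← R4 + R2: [0, 0, -5, 3, 2, -4]
R4 ← R4 + (5/4)·R3: [0, 0, 0, 1/2, 7, -4]
4 nonzero rows, so rank(B) = 4.
B has 6 columns; by rank–nullity, nullity = 6 − 4 = 2.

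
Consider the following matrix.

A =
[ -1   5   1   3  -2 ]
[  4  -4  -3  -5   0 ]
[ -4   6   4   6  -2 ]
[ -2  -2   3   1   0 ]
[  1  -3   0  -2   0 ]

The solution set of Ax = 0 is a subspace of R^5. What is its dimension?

2

Row reduce to echelon form.
R2 ← R2 + (4)·R1: [0, 16, 1, 7, -8]
R3 ← R3 − (4)·R1: [0, -14, 0, -6, 6]
R4 ← R4 − (2)·R1: [0, -12, 1, -5, 4]
R5 ← R5 + R1: [0, 2, 1, 1, -2]
R3 ← R3 + (7/8)·R2: [0, 0, 7/8, 1/8, -1]
R4 ← R4 + (3/4)·R2: [0, 0, 7/4, 1/4, -2]
R5 ← R5 − (1/8)·R2: [0, 0, 7/8, 1/8, -1]
R4 ← R4 − (2)·R3: [0, 0, 0, 0, 0]
R5 ← R5 − R3: [0, 0, 0, 0, 0]
3 nonzero rows, so rank(A) = 3.
A has 5 columns; by rank–nullity, nullity = 5 − 3 = 2.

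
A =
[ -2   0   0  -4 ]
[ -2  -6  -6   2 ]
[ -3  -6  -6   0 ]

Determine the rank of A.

2

Row reduce to echelon form.
R2 ← R2 − R1: [0, -6, -6, 6]
R3 ← R3 − (3/2)·R1: [0, -6, -6, 6]
R3 ← R3 − R2: [0, 0, 0, 0]
Echelon form has 2 nonzero rows, so rank(A) = 2.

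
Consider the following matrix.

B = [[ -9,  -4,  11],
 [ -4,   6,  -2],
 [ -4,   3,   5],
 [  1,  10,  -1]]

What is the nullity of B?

0

Row reduce to echelon form.
R2 ← R2 − (4/9)·R1: [0, 70/9, -62/9]
R3 ← R3 − (4/9)·R1: [0, 43/9, 1/9]
R4 ← R4 + (1/9)·R1: [0, 86/9, 2/9]
R3 ← R3 − (43/70)·R2: [0, 0, 152/35]
R4 ← R4 − (43/35)·R2: [0, 0, 304/35]
R4 ← R4 − (2)·R3: [0, 0, 0]
3 nonzero rows, so rank(B) = 3.
B has 3 columns; by rank–nullity, nullity = 3 − 3 = 0.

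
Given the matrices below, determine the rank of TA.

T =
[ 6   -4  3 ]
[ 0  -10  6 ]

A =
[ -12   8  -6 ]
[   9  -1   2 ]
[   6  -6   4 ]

First compute TA:
[[-90,  34, -32],
 [-54, -26,   4]]
Now row reduce the product.
R2 ← R2 − (3/5)·R1: [0, -232/5, 116/5]
2 nonzero rows, so rank(TA) = 2.

2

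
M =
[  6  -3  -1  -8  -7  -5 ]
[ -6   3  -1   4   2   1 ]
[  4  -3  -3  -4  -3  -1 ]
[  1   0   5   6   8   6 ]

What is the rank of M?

Row reduce to echelon form.
R2 ← R2 + R1: [0, 0, -2, -4, -5, -4]
R3 ← R3 − (2/3)·R1: [0, -1, -7/3, 4/3, 5/3, 7/3]
R4 ← R4 − (1/6)·R1: [0, 1/2, 31/6, 22/3, 55/6, 41/6]
Swap R2 ↔ R3
R4 ← R4 + (1/2)·R2: [0, 0, 4, 8, 10, 8]
R4 ← R4 + (2)·R3: [0, 0, 0, 0, 0, 0]
Echelon form has 3 nonzero rows, so rank(M) = 3.

3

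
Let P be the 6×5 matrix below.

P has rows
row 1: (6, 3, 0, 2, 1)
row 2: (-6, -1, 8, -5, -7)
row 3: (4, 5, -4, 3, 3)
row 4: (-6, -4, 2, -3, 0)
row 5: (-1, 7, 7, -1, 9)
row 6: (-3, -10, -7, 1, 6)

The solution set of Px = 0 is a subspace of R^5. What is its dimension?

Row reduce to echelon form.
R2 ← R2 + R1: [0, 2, 8, -3, -6]
R3 ← R3 − (2/3)·R1: [0, 3, -4, 5/3, 7/3]
R4 ← R4 + R1: [0, -1, 2, -1, 1]
R5 ← R5 + (1/6)·R1: [0, 15/2, 7, -2/3, 55/6]
R6 ← R6 + (1/2)·R1: [0, -17/2, -7, 2, 13/2]
R3 ← R3 − (3/2)·R2: [0, 0, -16, 37/6, 34/3]
R4 ← R4 + (1/2)·R2: [0, 0, 6, -5/2, -2]
R5 ← R5 − (15/4)·R2: [0, 0, -23, 127/12, 95/3]
R6 ← R6 + (17/4)·R2: [0, 0, 27, -43/4, -19]
R4 ← R4 + (3/8)·R3: [0, 0, 0, -3/16, 9/4]
R5 ← R5 − (23/16)·R3: [0, 0, 0, 55/32, 123/8]
R6 ← R6 + (27/16)·R3: [0, 0, 0, -11/32, 1/8]
R5 ← R5 + (55/6)·R4: [0, 0, 0, 0, 36]
R6 ← R6 − (11/6)·R4: [0, 0, 0, 0, -4]
R6 ← R6 + (1/9)·R5: [0, 0, 0, 0, 0]
5 nonzero rows, so rank(P) = 5.
P has 5 columns; by rank–nullity, nullity = 5 − 5 = 0.

0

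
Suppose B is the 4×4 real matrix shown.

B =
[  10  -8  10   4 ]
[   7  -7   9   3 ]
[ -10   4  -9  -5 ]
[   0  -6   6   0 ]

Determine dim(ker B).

Row reduce to echelon form.
R2 ← R2 − (7/10)·R1: [0, -7/5, 2, 1/5]
R3 ← R3 + R1: [0, -4, 1, -1]
R3 ← R3 − (20/7)·R2: [0, 0, -33/7, -11/7]
R4 ← R4 − (30/7)·R2: [0, 0, -18/7, -6/7]
R4 ← R4 − (6/11)·R3: [0, 0, 0, 0]
3 nonzero rows, so rank(B) = 3.
B has 4 columns; by rank–nullity, nullity = 4 − 3 = 1.

1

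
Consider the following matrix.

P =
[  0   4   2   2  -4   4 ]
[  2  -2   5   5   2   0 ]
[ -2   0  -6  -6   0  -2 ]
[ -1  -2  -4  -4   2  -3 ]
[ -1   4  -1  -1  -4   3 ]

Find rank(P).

Row reduce to echelon form.
Swap R1 ↔ R2
R3 ← R3 + R1: [0, -2, -1, -1, 2, -2]
R4 ← R4 + (1/2)·R1: [0, -3, -3/2, -3/2, 3, -3]
R5 ← R5 + (1/2)·R1: [0, 3, 3/2, 3/2, -3, 3]
R3 ← R3 + (1/2)·R2: [0, 0, 0, 0, 0, 0]
R4 ← R4 + (3/4)·R2: [0, 0, 0, 0, 0, 0]
R5 ← R5 − (3/4)·R2: [0, 0, 0, 0, 0, 0]
Echelon form has 2 nonzero rows, so rank(P) = 2.

2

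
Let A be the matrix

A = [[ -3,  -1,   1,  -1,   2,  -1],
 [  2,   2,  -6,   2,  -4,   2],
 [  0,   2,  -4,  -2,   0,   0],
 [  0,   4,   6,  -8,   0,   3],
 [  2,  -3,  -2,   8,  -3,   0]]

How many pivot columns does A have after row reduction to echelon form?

Row reduce to echelon form.
R2 ← R2 + (2/3)·R1: [0, 4/3, -16/3, 4/3, -8/3, 4/3]
R5 ← R5 + (2/3)·R1: [0, -11/3, -4/3, 22/3, -5/3, -2/3]
R3 ← R3 − (3/2)·R2: [0, 0, 4, -4, 4, -2]
R4 ← R4 − (3)·R2: [0, 0, 22, -12, 8, -1]
R5 ← R5 + (11/4)·R2: [0, 0, -16, 11, -9, 3]
R4 ← R4 − (11/2)·R3: [0, 0, 0, 10, -14, 10]
R5 ← R5 + (4)·R3: [0, 0, 0, -5, 7, -5]
R5 ← R5 + (1/2)·R4: [0, 0, 0, 0, 0, 0]
Echelon form has 4 nonzero rows, so rank(A) = 4.
Each nonzero row contributes one pivot column: 4 pivot columns.

4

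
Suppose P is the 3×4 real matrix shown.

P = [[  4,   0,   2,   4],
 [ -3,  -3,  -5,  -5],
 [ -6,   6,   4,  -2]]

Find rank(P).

2

Row reduce to echelon form.
R2 ← R2 + (3/4)·R1: [0, -3, -7/2, -2]
R3 ← R3 + (3/2)·R1: [0, 6, 7, 4]
R3 ← R3 + (2)·R2: [0, 0, 0, 0]
Echelon form has 2 nonzero rows, so rank(P) = 2.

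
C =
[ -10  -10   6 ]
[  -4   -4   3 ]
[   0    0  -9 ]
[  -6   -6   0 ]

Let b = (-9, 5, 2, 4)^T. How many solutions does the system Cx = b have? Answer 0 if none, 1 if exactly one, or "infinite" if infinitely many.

Row reduce the augmented matrix [C | b].
R2 ← R2 − (2/5)·R1: [0, 0, 3/5, 43/5]
R4 ← R4 − (3/5)·R1: [0, 0, -18/5, 47/5]
R3 ← R3 + (15)·R2: [0, 0, 0, 131]
R4 ← R4 + (6)·R2: [0, 0, 0, 61]
R4 ← R4 − (61/131)·R3: [0, 0, 0, 0]
The echelon form has 3 nonzero rows; the last pivot sits in the augmented column, so rank(C) = 2 but rank([C|b]) = 3.
Since the ranks differ, the system is inconsistent.
It has no solutions.

0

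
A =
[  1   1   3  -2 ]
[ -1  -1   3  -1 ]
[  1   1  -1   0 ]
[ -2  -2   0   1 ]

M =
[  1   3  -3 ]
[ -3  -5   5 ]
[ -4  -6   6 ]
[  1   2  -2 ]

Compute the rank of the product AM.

First compute AM:
[[-16, -24,  24],
 [-11, -18,  18],
 [  2,   4,  -4],
 [  5,   6,  -6]]
Now row reduce the product.
R2 ← R2 − (11/16)·R1: [0, -3/2, 3/2]
R3 ← R3 + (1/8)·R1: [0, 1, -1]
R4 ← R4 + (5/16)·R1: [0, -3/2, 3/2]
R3 ← R3 + (2/3)·R2: [0, 0, 0]
R4 ← R4 − R2: [0, 0, 0]
2 nonzero rows, so rank(AM) = 2.

2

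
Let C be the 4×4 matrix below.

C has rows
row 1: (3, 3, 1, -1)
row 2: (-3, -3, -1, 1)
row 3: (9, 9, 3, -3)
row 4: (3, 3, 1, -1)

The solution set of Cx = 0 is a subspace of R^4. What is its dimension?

Row reduce to echelon form.
R2 ← R2 + R1: [0, 0, 0, 0]
R3 ← R3 − (3)·R1: [0, 0, 0, 0]
R4 ← R4 − R1: [0, 0, 0, 0]
1 nonzero row, so rank(C) = 1.
C has 4 columns; by rank–nullity, nullity = 4 − 1 = 3.

3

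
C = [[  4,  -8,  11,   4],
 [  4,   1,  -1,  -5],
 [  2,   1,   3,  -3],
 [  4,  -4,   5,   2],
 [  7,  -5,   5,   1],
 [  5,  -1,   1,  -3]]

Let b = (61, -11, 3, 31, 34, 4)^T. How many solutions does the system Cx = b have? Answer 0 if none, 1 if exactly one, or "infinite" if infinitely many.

1

Row reduce the augmented matrix [C | b].
R2 ← R2 − R1: [0, 9, -12, -9, -72]
R3 ← R3 − (1/2)·R1: [0, 5, -5/2, -5, -55/2]
R4 ← R4 − R1: [0, 4, -6, -2, -30]
R5 ← R5 − (7/4)·R1: [0, 9, -57/4, -6, -291/4]
R6 ← R6 − (5/4)·R1: [0, 9, -51/4, -8, -289/4]
R3 ← R3 − (5/9)·R2: [0, 0, 25/6, 0, 25/2]
R4 ← R4 − (4/9)·R2: [0, 0, -2/3, 2, 2]
R5 ← R5 − R2: [0, 0, -9/4, 3, -3/4]
R6 ← R6 − R2: [0, 0, -3/4, 1, -1/4]
R4 ← R4 + (4/25)·R3: [0, 0, 0, 2, 4]
R5 ← R5 + (27/50)·R3: [0, 0, 0, 3, 6]
R6 ← R6 + (9/50)·R3: [0, 0, 0, 1, 2]
R5 ← R5 − (3/2)·R4: [0, 0, 0, 0, 0]
R6 ← R6 − (1/2)·R4: [0, 0, 0, 0, 0]
The echelon form has 4 nonzero rows, and every pivot lies in the first 4 columns, so rank(C) = rank([C|b]) = 4.
The system is consistent.
rank = 4 = number of unknowns, so the solution is unique.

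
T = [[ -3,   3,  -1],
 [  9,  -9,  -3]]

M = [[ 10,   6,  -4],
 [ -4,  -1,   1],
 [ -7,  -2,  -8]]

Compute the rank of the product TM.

2

First compute TM:
[[-35, -19,  23],
 [147,  69, -21]]
Now row reduce the product.
R2 ← R2 + (21/5)·R1: [0, -54/5, 378/5]
2 nonzero rows, so rank(TM) = 2.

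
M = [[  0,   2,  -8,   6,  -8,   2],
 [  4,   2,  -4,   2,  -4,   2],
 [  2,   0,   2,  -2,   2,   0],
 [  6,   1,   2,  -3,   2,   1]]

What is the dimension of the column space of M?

2

Row reduce to echelon form.
Swap R1 ↔ R2
R3 ← R3 − (1/2)·R1: [0, -1, 4, -3, 4, -1]
R4 ← R4 − (3/2)·R1: [0, -2, 8, -6, 8, -2]
R3 ← R3 + (1/2)·R2: [0, 0, 0, 0, 0, 0]
R4 ← R4 + R2: [0, 0, 0, 0, 0, 0]
Echelon form has 2 nonzero rows, so rank(M) = 2.
The column space has dimension equal to the rank: 2.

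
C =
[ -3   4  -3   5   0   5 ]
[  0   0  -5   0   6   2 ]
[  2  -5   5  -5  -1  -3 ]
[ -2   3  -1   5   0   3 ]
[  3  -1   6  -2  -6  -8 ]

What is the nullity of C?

2

Row reduce to echelon form.
R3 ← R3 + (2/3)·R1: [0, -7/3, 3, -5/3, -1, 1/3]
R4 ← R4 − (2/3)·R1: [0, 1/3, 1, 5/3, 0, -1/3]
R5 ← R5 + R1: [0, 3, 3, 3, -6, -3]
Swap R2 ↔ R3
R4 ← R4 + (1/7)·R2: [0, 0, 10/7, 10/7, -1/7, -2/7]
R5 ← R5 + (9/7)·R2: [0, 0, 48/7, 6/7, -51/7, -18/7]
R4 ← R4 + (2/7)·R3: [0, 0, 0, 10/7, 11/7, 2/7]
R5 ← R5 + (48/35)·R3: [0, 0, 0, 6/7, 33/35, 6/35]
R5 ← R5 − (3/5)·R4: [0, 0, 0, 0, 0, 0]
4 nonzero rows, so rank(C) = 4.
C has 6 columns; by rank–nullity, nullity = 6 − 4 = 2.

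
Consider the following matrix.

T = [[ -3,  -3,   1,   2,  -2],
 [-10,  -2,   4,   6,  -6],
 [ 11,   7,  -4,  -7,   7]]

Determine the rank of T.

Row reduce to echelon form.
R2 ← R2 − (10/3)·R1: [0, 8, 2/3, -2/3, 2/3]
R3 ← R3 + (11/3)·R1: [0, -4, -1/3, 1/3, -1/3]
R3 ← R3 + (1/2)·R2: [0, 0, 0, 0, 0]
Echelon form has 2 nonzero rows, so rank(T) = 2.

2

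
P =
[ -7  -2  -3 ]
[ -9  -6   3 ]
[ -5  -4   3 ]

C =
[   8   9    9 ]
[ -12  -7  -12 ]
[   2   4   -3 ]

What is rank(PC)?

First compute PC:
[[-38, -61, -30],
 [  6, -27, -18],
 [ 14,  -5,  -6]]
Now row reduce the product.
R2 ← R2 + (3/19)·R1: [0, -696/19, -432/19]
R3 ← R3 + (7/19)·R1: [0, -522/19, -324/19]
R3 ← R3 − (3/4)·R2: [0, 0, 0]
2 nonzero rows, so rank(PC) = 2.

2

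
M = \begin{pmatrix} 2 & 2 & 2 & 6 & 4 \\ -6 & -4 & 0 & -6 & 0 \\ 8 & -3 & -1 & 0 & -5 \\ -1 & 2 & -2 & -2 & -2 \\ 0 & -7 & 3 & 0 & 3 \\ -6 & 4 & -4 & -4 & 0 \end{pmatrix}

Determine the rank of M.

Row reduce to echelon form.
R2 ← R2 + (3)·R1: [0, 2, 6, 12, 12]
R3 ← R3 − (4)·R1: [0, -11, -9, -24, -21]
R4 ← R4 + (1/2)·R1: [0, 3, -1, 1, 0]
R6 ← R6 + (3)·R1: [0, 10, 2, 14, 12]
R3 ← R3 + (11/2)·R2: [0, 0, 24, 42, 45]
R4 ← R4 − (3/2)·R2: [0, 0, -10, -17, -18]
R5 ← R5 + (7/2)·R2: [0, 0, 24, 42, 45]
R6 ← R6 − (5)·R2: [0, 0, -28, -46, -48]
R4 ← R4 + (5/12)·R3: [0, 0, 0, 1/2, 3/4]
R5 ← R5 − R3: [0, 0, 0, 0, 0]
R6 ← R6 + (7/6)·R3: [0, 0, 0, 3, 9/2]
R6 ← R6 − (6)·R4: [0, 0, 0, 0, 0]
Echelon form has 4 nonzero rows, so rank(M) = 4.

4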